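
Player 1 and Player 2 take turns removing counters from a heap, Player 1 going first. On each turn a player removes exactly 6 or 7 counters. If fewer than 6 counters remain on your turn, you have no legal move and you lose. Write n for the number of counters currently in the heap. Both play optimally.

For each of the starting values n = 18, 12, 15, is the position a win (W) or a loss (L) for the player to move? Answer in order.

18: L, 12: W, 15: L

Positions with no move are L. A position that does have a move is losing for the player to move precisely when every available move leads to a winning position for the opponent. Fill in the labels:
n=0: no move → L
n=1: no move → L
n=2: no move → L
n=3: no move → L
n=4: no move → L
n=5: no move → L
n=6: can move to 0, which is L ⇒ W
n=7: can move to 1, which is L ⇒ W
n=8: can move to 2, which is L ⇒ W
n=9: can move to 3, which is L ⇒ W
n=10: can move to 4, which is L ⇒ W
n=11: can move to 5, which is L ⇒ W
n=12: can move to 5, which is L ⇒ W
n=13: moves to 7(W), 6(W); every one is W ⇒ L
n=14: moves to 8(W), 7(W); every one is W ⇒ L
n=15: moves to 9(W), 8(W); every one is W ⇒ L
n=16: moves to 10(W), 9(W); every one is W ⇒ L
n=17: moves to 11(W), 10(W); every one is W ⇒ L
n=18: moves to 12(W), 11(W); every one is W ⇒ L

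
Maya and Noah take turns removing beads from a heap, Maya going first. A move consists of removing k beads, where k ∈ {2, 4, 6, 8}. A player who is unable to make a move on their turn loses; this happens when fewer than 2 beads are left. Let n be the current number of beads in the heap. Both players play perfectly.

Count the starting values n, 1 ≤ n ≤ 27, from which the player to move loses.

Work bottom-up. With no move the player to move loses. Otherwise the position is W if at least one move leads to an L position for the opponent, and L if every move leads to a W.
n=0: no move → L
n=1: no move → L
n=2: →0(L), so W
n=3: →1(L), so W
n=4: →0(L), so W
n=5: →1(L), so W
n=6: →0(L), so W
n=7: →1(L), so W
n=8: →0(L), so W
n=9: →1(L), so W
n=10: →8(W), 6(W), 4(W), 2(W) — all W, so L
n=11: →9(W), 7(W), 5(W), 3(W) — all W, so L
n=12: →10(L), so W
n=13: →11(L), so W
n=14: →10(L), so W
n=15: →11(L), so W
n=16: →10(L), so W
n=17: →11(L), so W
n=18: →10(L), so W
n=19: →11(L), so W
n=20: →18(W), 16(W), 14(W), 12(W) — all W, so L
n=21: →19(W), 17(W), 15(W), 13(W) — all W, so L
n=22: →20(L), so W
n=23: →21(L), so W
n=24: →20(L), so W
n=25: →21(L), so W
n=26: →20(L), so W
n=27: →21(L), so W
L entries with 1 ≤ n ≤ 27 (n=0 is outside the asked range and is not counted): n = 1, 10, 11, 20, 21; that makes 5.

5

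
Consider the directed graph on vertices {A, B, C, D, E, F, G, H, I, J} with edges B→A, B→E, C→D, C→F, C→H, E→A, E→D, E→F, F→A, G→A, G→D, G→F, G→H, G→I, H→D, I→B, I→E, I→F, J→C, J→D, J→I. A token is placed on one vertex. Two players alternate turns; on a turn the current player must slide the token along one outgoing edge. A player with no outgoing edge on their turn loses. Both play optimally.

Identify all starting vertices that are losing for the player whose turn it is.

A, D, I

Compute win/loss labels from the base case upward. A position with no move is L. Any other position is W if it can reach an L in one move, else L.
Every edge goes from a vertex to one that appears earlier in the order D, A, F, E, B, H, I, C, J, G, so processing vertices in that order labels each vertex after all of its successors.
D: no outgoing edge → L
A: no outgoing edge → L
F: can move to A, which is L ⇒ W
E: can move to A, which is L ⇒ W
B: can move to A, which is L ⇒ W
H: can move to D, which is L ⇒ W
I: moves to B(W), E(W), F(W); every one is W ⇒ L
C: can move to D, which is L ⇒ W
J: can move to I, which is L ⇒ W
G: can move to I, which is L ⇒ W
Reading off the rows marked L gives the requested list; there are 3 such vertices.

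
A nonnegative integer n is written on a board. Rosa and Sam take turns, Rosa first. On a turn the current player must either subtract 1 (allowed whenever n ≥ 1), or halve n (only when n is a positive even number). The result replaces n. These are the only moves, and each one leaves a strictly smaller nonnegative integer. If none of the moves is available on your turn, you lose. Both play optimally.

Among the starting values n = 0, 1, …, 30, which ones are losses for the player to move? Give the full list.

Compute win/loss labels from the base case upward. A position with no move is L. Any other position is W if it can reach an L in one move, else L.
n=0: no move → L
n=1: reaches L-position 0 → W
n=2: only reaches 1(W), which is W → L
n=3: reaches L-position 2 → W
n=4: reaches L-position 2 → W
n=5: only reaches 4(W), which is W → L
n=6: reaches L-position 5 → W
n=7: only reaches 6(W), which is W → L
n=8: reaches L-position 7 → W
n=9: only reaches 8(W), which is W → L
n=10: reaches L-position 5 → W
n=11: only reaches 10(W), which is W → L
n=12: reaches L-position 11 → W
n=13: only reaches 12(W), which is W → L
n=14: reaches L-position 7 → W
n=15: only reaches 14(W), which is W → L
n=16: reaches L-position 15 → W
n=17: only reaches 16(W), which is W → L
n=18: reaches L-position 9 → W
n=19: only reaches 18(W), which is W → L
n=20: reaches L-position 19 → W
n=21: only reaches 20(W), which is W → L
n=22: reaches L-position 11 → W
n=23: only reaches 22(W), which is W → L
n=24: reaches L-position 23 → W
n=25: only reaches 24(W), which is W → L
n=26: reaches L-position 13 → W
n=27: only reaches 26(W), which is W → L
n=28: reaches L-position 27 → W
n=29: only reaches 28(W), which is W → L
n=30: reaches L-position 15 → W
The losing starting values of n are exactly the entries labelled L in this table (15 of them).

0, 2, 5, 7, 9, 11, 13, 15, 17, 19, 21, 23, 25, 27, 29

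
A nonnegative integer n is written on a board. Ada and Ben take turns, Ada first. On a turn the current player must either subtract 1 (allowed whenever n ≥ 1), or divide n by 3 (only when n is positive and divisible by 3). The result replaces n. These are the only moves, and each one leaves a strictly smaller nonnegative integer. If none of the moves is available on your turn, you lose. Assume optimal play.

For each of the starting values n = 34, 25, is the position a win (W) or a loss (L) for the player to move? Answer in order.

Compute win/loss labels from the base case upward. A position with no move is L. Any other position is W if it can reach an L in one move, else L.
n=0: no move → L
n=1: →0(L), so W
n=2: →1(W) only, which is W, so L
n=3: →2(L), so W
n=4: →3(W) only, which is W, so L
n=5: →4(L), so W
n=6: →2(L), so W
n=7: →6(W) only, which is W, so L
n=8: →7(L), so W
n=9: →3(W), 8(W) — all W, so L
n=10: →9(L), so W
n=11: →10(W) only, which is W, so L
n=12: →4(L), so W
n=13: →12(W) only, which is W, so L
n=14: →13(L), so W
n=15: →5(W), 14(W) — all W, so L
n=16: →15(L), so W
n=17: →16(W) only, which is W, so L
n=18: →17(L), so W
n=19: →18(W) only, which is W, so L
n=20: →19(L), so W
n=21: →7(L), so W
n=22: →21(W) only, which is W, so L
n=23: →22(L), so W
n=24: →8(W), 23(W) — all W, so L
n=25: →24(L), so W
n=26: →25(W) only, which is W, so L
n=27: →9(L), so W
n=28: →27(W) only, which is W, so L
n=29: →28(L), so W
n=30: →10(W), 29(W) — all W, so L
n=31: →30(L), so W
n=32: →31(W) only, which is W, so L
n=33: →11(L), so W
n=34: →33(W) only, which is W, so L

34: L, 25: W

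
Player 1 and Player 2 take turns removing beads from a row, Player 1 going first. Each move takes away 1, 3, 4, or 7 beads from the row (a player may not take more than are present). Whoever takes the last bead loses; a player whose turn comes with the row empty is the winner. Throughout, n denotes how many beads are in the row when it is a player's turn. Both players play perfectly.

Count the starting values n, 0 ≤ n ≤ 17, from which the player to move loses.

Use the standard recursion: the mover wins at a terminal position; elsewhere, the mover wins exactly when some move hands the opponent an L position.
n=0: no move; the opponent has just taken the last bead and therefore loses → W
n=1: L (sole option 0(W) is W)
n=2: W (go to 1, an L position)
n=3: L (options 2(W), 0(W) are all W)
n=4: W (go to 3, an L position)
n=5: W (go to 1, an L position)
n=6: W (go to 3, an L position)
n=7: W (go to 3, an L position)
n=8: W (go to 1, an L position)
n=9: L (options 8(W), 6(W), 5(W), 2(W) are all W)
n=10: W (go to 9, an L position)
n=11: L (options 10(W), 8(W), 7(W), 4(W) are all W)
n=12: W (go to 11, an L position)
n=13: W (go to 9, an L position)
n=14: W (go to 11, an L position)
n=15: W (go to 11, an L position)
n=16: W (go to 9, an L position)
n=17: L (options 16(W), 14(W), 13(W), 10(W) are all W)
L entries with 0 ≤ n ≤ 17: n = 1, 3, 9, 11, 17; that makes 5.

5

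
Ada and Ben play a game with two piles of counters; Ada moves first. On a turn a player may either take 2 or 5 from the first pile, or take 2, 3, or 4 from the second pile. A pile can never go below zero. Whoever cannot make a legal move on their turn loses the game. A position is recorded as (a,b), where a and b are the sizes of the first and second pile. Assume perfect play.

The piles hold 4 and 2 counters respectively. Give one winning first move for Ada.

Move to (2,2).

Work bottom-up. With no move the player to move loses. Otherwise the position is W if at least one move leads to an L position for the opponent, and L if every move leads to a W.
No move ever increases a pile, so every position that can arise here has a ≤ 4 and b ≤ 2; it is enough to label the cells with 0 ≤ a ≤ 4 and 0 ≤ b ≤ 2.
Every move lowers a or b (never raises either), so fill the grid row by row in increasing a, and left to right within a row: each cell's successors are then already labelled.
      b=0  b=1  b=2
a=0:    L    L    W
a=1:    L    L    W
a=2:    W    W    L
a=3:    W    W    L
a=4:    L    L    W
Cells with no legal move (terminal, hence L): (0,0), (0,1), (1,0), (1,1).
The remaining L cells, each justified by listing all of its moves:
(2,2): →(0,2)(W), (2,0)(W) — all W, so L
(3,2): →(1,2)(W), (3,0)(W) — all W, so L
(4,0): →(2,0)(W) only, which is W, so L
(4,1): →(2,1)(W) only, which is W, so L
Every other cell has at least one move into one of the L cells above, so it is W.
From (4,2), the L positions reachable in one move are: (2,2), (4,0). Any move reaching one of these is winning.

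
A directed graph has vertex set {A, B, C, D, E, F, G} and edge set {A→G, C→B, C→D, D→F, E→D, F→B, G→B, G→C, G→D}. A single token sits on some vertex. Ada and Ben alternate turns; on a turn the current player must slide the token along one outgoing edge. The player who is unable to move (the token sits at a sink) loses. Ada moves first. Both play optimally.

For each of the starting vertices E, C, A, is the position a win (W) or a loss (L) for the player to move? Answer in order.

Label each position W (a win for the player to move) or L (a loss). A position with no legal move is L; any other position is W exactly when some move reaches an L, and L when every move reaches a W.
Every edge goes from a vertex to one that appears earlier in the order B, F, D, C, G, E, A, so processing vertices in that order labels each vertex after all of its successors.
B: no outgoing edge → L
F: →B(L), so W
D: →F(W) only, which is W, so L
C: →D(L), so W
G: →D(L), so W
E: →D(L), so W
A: →G(W) only, which is W, so L

E: W, C: W, A: L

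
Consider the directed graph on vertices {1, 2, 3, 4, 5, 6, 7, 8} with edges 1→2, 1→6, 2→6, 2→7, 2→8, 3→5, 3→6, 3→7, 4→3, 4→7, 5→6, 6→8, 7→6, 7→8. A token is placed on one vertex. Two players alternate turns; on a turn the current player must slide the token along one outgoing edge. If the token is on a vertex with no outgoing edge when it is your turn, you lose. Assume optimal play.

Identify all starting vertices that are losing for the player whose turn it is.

1, 4, 5, 8

Classify positions by backward induction: terminal positions (no move available) are L. From any other position, the mover wins iff some move reaches an L.
Every edge goes from a vertex to one that appears earlier in the order 8, 6, 7, 5, 3, 2, 4, 1, so processing vertices in that order labels each vertex after all of its successors.
8: no outgoing edge → L
6: W (go to 8, an L position)
7: W (go to 8, an L position)
5: L (sole option 6(W) is W)
3: W (go to 5, an L position)
2: W (go to 8, an L position)
4: L (options 3(W), 7(W) are all W)
1: L (options 2(W), 6(W) are all W)
The losing starting vertices are exactly the entries labelled L in this table (4 of them).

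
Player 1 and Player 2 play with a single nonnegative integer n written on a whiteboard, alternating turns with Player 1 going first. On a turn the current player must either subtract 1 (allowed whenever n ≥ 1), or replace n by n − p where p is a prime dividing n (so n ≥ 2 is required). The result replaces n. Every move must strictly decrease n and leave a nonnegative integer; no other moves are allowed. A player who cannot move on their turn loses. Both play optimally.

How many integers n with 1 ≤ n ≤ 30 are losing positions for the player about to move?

Classify positions by backward induction: terminal positions (no move available) are L. From any other position, the mover wins iff some move reaches an L.
n=0: no move → L
n=1: reaches L-position 0 → W
n=2: reaches L-position 0 → W
n=3: reaches L-position 0 → W
n=4: only reaches 2(W), 3(W), all W → L
n=5: reaches L-position 0 → W
n=6: reaches L-position 4 → W
n=7: reaches L-position 0 → W
n=8: only reaches 6(W), 7(W), all W → L
n=9: reaches L-position 8 → W
n=10: reaches L-position 8 → W
n=11: reaches L-position 0 → W
n=12: only reaches 9(W), 10(W), 11(W), all W → L
n=13: reaches L-position 0 → W
n=14: reaches L-position 12 → W
n=15: reaches L-position 12 → W
n=16: only reaches 14(W), 15(W), all W → L
n=17: reaches L-position 0 → W
n=18: reaches L-position 16 → W
n=19: reaches L-position 0 → W
n=20: only reaches 15(W), 18(W), 19(W), all W → L
n=21: reaches L-position 20 → W
n=22: reaches L-position 20 → W
n=23: reaches L-position 0 → W
n=24: only reaches 21(W), 22(W), 23(W), all W → L
n=25: reaches L-position 20 → W
n=26: reaches L-position 24 → W
n=27: reaches L-position 24 → W
n=28: only reaches 21(W), 26(W), 27(W), all W → L
n=29: reaches L-position 0 → W
n=30: reaches L-position 28 → W
L entries with 1 ≤ n ≤ 30 (n=0 is outside the asked range and is not counted): n = 4, 8, 12, 16, 20, 24, 28; that makes 7.

7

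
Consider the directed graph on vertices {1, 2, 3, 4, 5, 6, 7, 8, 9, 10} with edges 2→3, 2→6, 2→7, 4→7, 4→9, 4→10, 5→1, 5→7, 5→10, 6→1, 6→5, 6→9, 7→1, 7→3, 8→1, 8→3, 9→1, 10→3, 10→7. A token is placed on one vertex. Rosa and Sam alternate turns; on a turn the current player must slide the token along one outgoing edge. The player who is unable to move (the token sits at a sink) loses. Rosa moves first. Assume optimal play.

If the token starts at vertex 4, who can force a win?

Label each position W (a win for the player to move) or L (a loss). A position with no legal move is L; any other position is W exactly when some move reaches an L, and L when every move reaches a W.
Every edge goes from a vertex to one that appears earlier in the order 3, 1, 7, 10, 5, 9, 6, 2, 8, 4, so processing vertices in that order labels each vertex after all of its successors.
3: no outgoing edge → L
1: no outgoing edge → L
7: reaches L-position 1 → W
10: reaches L-position 3 → W
5: reaches L-position 1 → W
9: reaches L-position 1 → W
6: reaches L-position 1 → W
2: reaches L-position 3 → W
8: reaches L-position 1 → W
4: only reaches 9(W), 10(W), 7(W), all W → L
Every move from 4 reaches a W position, so the mover loses.

Sam wins.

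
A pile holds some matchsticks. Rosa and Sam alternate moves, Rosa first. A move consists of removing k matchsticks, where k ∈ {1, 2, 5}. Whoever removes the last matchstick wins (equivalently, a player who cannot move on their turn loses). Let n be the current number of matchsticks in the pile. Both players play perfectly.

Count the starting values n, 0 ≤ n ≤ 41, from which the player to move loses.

14

Use the standard recursion: the mover loses at a terminal position; elsewhere, the mover wins exactly when some move hands the opponent an L position.
n=0: no move → L
n=1: W (go to 0, an L position)
n=2: W (go to 0, an L position)
n=3: L (options 2(W), 1(W) are all W)
n=4: W (go to 3, an L position)
n=5: W (go to 3, an L position)
n=6: L (options 5(W), 4(W), 1(W) are all W)
n=7: W (go to 6, an L position)
n=8: W (go to 6, an L position)
n=9: L (options 8(W), 7(W), 4(W) are all W)
n=10: W (go to 9, an L position)
n=11: W (go to 9, an L position)
n=12: L (options 11(W), 10(W), 7(W) are all W)
n=13: W (go to 12, an L position)
n=14: W (go to 12, an L position)
n=15: L (options 14(W), 13(W), 10(W) are all W)
n=16: W (go to 15, an L position)
n=17: W (go to 15, an L position)
n=18: L (options 17(W), 16(W), 13(W) are all W)
n=19: W (go to 18, an L position)
n=20: W (go to 18, an L position)
n=21: L (options 20(W), 19(W), 16(W) are all W)
n=22: W (go to 21, an L position)
n=23: W (go to 21, an L position)
n=24: L (options 23(W), 22(W), 19(W) are all W)
n=25: W (go to 24, an L position)
n=26: W (go to 24, an L position)
n=27: L (options 26(W), 25(W), 22(W) are all W)
n=28: W (go to 27, an L position)
n=29: W (go to 27, an L position)
n=30: L (options 29(W), 28(W), 25(W) are all W)
n=31: W (go to 30, an L position)
n=32: W (go to 30, an L position)
n=33: L (options 32(W), 31(W), 28(W) are all W)
n=34: W (go to 33, an L position)
n=35: W (go to 33, an L position)
n=36: L (options 35(W), 34(W), 31(W) are all W)
n=37: W (go to 36, an L position)
n=38: W (go to 36, an L position)
n=39: L (options 38(W), 37(W), 34(W) are all W)
n=40: W (go to 39, an L position)
n=41: W (go to 39, an L position)
L entries with 0 ≤ n ≤ 41: n = 0, 3, 6, 9, 12, 15, 18, 21, 24, 27, 30, 33, 36, 39; that makes 14.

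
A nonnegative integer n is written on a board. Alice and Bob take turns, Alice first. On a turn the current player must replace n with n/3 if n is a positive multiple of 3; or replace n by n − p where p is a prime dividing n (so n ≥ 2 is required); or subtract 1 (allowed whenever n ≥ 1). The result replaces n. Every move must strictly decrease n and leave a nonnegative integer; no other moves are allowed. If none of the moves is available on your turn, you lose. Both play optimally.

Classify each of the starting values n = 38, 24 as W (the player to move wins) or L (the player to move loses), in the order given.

Work bottom-up. With no move the player to move loses. Otherwise the position is W if at least one move leads to an L position for the opponent, and L if every move leads to a W.
n=0: no move → L
n=1: can move to 0, which is L ⇒ W
n=2: can move to 0, which is L ⇒ W
n=3: can move to 0, which is L ⇒ W
n=4: moves to 2(W), 3(W); every one is W ⇒ L
n=5: can move to 0, which is L ⇒ W
n=6: can move to 4, which is L ⇒ W
n=7: can move to 0, which is L ⇒ W
n=8: moves to 6(W), 7(W); every one is W ⇒ L
n=9: can move to 8, which is L ⇒ W
n=10: can move to 8, which is L ⇒ W
n=11: can move to 0, which is L ⇒ W
n=12: can move to 4, which is L ⇒ W
n=13: can move to 0, which is L ⇒ W
n=14: moves to 7(W), 12(W), 13(W); every one is W ⇒ L
n=15: can move to 14, which is L ⇒ W
n=16: can move to 14, which is L ⇒ W
n=17: can move to 0, which is L ⇒ W
n=18: moves to 6(W), 15(W), 16(W), 17(W); every one is W ⇒ L
n=19: can move to 0, which is L ⇒ W
n=20: can move to 18, which is L ⇒ W
n=21: can move to 14, which is L ⇒ W
n=22: moves to 11(W), 20(W), 21(W); every one is W ⇒ L
n=23: can move to 0, which is L ⇒ W
n=24: can move to 8, which is L ⇒ W
n=25: moves to 20(W), 24(W); every one is W ⇒ L
n=26: can move to 25, which is L ⇒ W
n=27: moves to 9(W), 24(W), 26(W); every one is W ⇒ L
n=28: can move to 27, which is L ⇒ W
n=29: can move to 0, which is L ⇒ W
n=30: can move to 25, which is L ⇒ W
n=31: can move to 0, which is L ⇒ W
n=32: moves to 30(W), 31(W); every one is W ⇒ L
n=33: can move to 22, which is L ⇒ W
n=34: can move to 32, which is L ⇒ W
n=35: moves to 28(W), 30(W), 34(W); every one is W ⇒ L
n=36: can move to 35, which is L ⇒ W
n=37: can move to 0, which is L ⇒ W
n=38: moves to 19(W), 36(W), 37(W); every one is W ⇒ L

38: L, 24: W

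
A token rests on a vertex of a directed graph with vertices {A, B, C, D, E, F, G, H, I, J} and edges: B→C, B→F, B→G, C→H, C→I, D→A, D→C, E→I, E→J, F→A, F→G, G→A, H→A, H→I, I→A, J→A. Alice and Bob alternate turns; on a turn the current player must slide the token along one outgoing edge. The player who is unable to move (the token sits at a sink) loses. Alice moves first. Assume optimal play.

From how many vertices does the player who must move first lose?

3

Positions with no move are L. A position that does have a move is losing for the player to move precisely when every available move leads to a winning position for the opponent. Fill in the labels:
Every edge goes from a vertex to one that appears earlier in the order A, I, G, H, F, C, B, D, J, E, so processing vertices in that order labels each vertex after all of its successors.
A: no outgoing edge → L
I: →A(L), so W
G: →A(L), so W
H: →A(L), so W
F: →A(L), so W
C: →H(W), I(W) — all W, so L
B: →C(L), so W
D: →C(L), so W
J: →A(L), so W
E: →J(W), I(W) — all W, so L
The L vertices are A, C, E; that is 3 in all.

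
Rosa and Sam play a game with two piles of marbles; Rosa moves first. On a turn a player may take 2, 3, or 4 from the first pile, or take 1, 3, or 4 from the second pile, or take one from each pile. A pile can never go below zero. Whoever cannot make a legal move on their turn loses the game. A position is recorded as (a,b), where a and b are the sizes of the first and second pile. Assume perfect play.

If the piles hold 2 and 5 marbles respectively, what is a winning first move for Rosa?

Positions with no move are L. A position that does have a move is losing for the player to move precisely when every available move leads to a winning position for the opponent. Fill in the labels:
No move ever increases a pile, so every position that can arise here has a ≤ 2 and b ≤ 5; it is enough to label the cells with 0 ≤ a ≤ 2 and 0 ≤ b ≤ 5.
Every move lowers a or b (never raises either), so fill the grid row by row in increasing a, and left to right within a row: each cell's successors are then already labelled.
      b=0  b=1  b=2  b=3  b=4  b=5
a=0:    L    W    L    W    W    W
a=1:    L    W    L    W    W    W
a=2:    W    W    W    W    L    W
Cells with no legal move (terminal, hence L): (0,0), (1,0).
The remaining L cells, each justified by listing all of its moves:
(0,2): →(0,1)(W) only, which is W, so L
(1,2): →(1,1)(W), (0,1)(W) — all W, so L
(2,4): →(0,4)(W), (2,3)(W), (2,1)(W), (2,0)(W), (1,3)(W) — all W, so L
Every other cell has at least one move into one of the L cells above, so it is W.
From (2,5), the L positions reachable in one move are: (2,4).

Move to (2,4).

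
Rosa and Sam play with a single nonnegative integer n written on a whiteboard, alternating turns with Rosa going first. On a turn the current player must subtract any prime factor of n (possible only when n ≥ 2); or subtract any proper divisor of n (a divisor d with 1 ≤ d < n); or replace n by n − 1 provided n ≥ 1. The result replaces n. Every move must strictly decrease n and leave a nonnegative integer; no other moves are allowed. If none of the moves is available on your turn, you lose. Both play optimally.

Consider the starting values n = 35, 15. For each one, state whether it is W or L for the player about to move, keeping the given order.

Positions with no move are L. A position that does have a move is losing for the player to move precisely when every available move leads to a winning position for the opponent. Fill in the labels:
n=0: no move → L
n=1: reaches L-position 0 → W
n=2: reaches L-position 0 → W
n=3: reaches L-position 0 → W
n=4: only reaches 2(W), 3(W), all W → L
n=5: reaches L-position 0 → W
n=6: reaches L-position 4 → W
n=7: reaches L-position 0 → W
n=8: reaches L-position 4 → W
n=9: only reaches 6(W), 8(W), all W → L
n=10: reaches L-position 9 → W
n=11: reaches L-position 0 → W
n=12: reaches L-position 9 → W
n=13: reaches L-position 0 → W
n=14: only reaches 7(W), 12(W), 13(W), all W → L
n=15: reaches L-position 14 → W
n=16: reaches L-position 14 → W
n=17: reaches L-position 0 → W
n=18: reaches L-position 9 → W
n=19: reaches L-position 0 → W
n=20: only reaches 10(W), 15(W), 16(W), 18(W), 19(W), all W → L
n=21: reaches L-position 14 → W
n=22: reaches L-position 20 → W
n=23: reaches L-position 0 → W
n=24: reaches L-position 20 → W
n=25: reaches L-position 20 → W
n=26: only reaches 13(W), 24(W), 25(W), all W → L
n=27: reaches L-position 26 → W
n=28: reaches L-position 14 → W
n=29: reaches L-position 0 → W
n=30: reaches L-position 20 → W
n=31: reaches L-position 0 → W
n=32: only reaches 16(W), 24(W), 28(W), 30(W), 31(W), all W → L
n=33: reaches L-position 32 → W
n=34: reaches L-position 32 → W
n=35: only reaches 28(W), 30(W), 34(W), all W → L

35: L, 15: W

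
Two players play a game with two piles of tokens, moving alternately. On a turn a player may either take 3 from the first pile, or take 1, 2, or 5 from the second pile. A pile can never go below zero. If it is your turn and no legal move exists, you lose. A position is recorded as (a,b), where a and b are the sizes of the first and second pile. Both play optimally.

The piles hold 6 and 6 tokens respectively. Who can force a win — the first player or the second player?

The second player wins.

Build the W/L table. Terminal = L. A non-terminal position is W if it has a move to some L; otherwise it is L.
No move ever increases a pile, so every position that can arise here has a ≤ 6 and b ≤ 6; it is enough to label the cells with 0 ≤ a ≤ 6 and 0 ≤ b ≤ 6.
Every move lowers a or b (never raises either), so fill the grid row by row in increasing a, and left to right within a row: each cell's successors are then already labelled.
      b=0  b=1  b=2  b=3  b=4  b=5  b=6
a=0:    L    W    W    L    W    W    L
a=1:    L    W    W    L    W    W    L
a=2:    L    W    W    L    W    W    L
a=3:    W    L    W    W    L    W    W
a=4:    W    L    W    W    L    W    W
a=5:    W    L    W    W    L    W    W
a=6:    L    W    W    L    W    W    L
Cells with no legal move (terminal, hence L): (0,0), (1,0), (2,0).
The remaining L cells, each justified by listing all of its moves:
(0,3): moves to (0,2)(W), (0,1)(W); every one is W ⇒ L
(0,6): moves to (0,5)(W), (0,4)(W), (0,1)(W); every one is W ⇒ L
(1,3): moves to (1,2)(W), (1,1)(W); every one is W ⇒ L
(1,6): moves to (1,5)(W), (1,4)(W), (1,1)(W); every one is W ⇒ L
(2,3): moves to (2,2)(W), (2,1)(W); every one is W ⇒ L
(2,6): moves to (2,5)(W), (2,4)(W), (2,1)(W); every one is W ⇒ L
(3,1): moves to (0,1)(W), (3,0)(W); every one is W ⇒ L
(3,4): moves to (0,4)(W), (3,3)(W), (3,2)(W); every one is W ⇒ L
(4,1): moves to (1,1)(W), (4,0)(W); every one is W ⇒ L
(4,4): moves to (1,4)(W), (4,3)(W), (4,2)(W); every one is W ⇒ L
(5,1): moves to (2,1)(W), (5,0)(W); every one is W ⇒ L
(5,4): moves to (2,4)(W), (5,3)(W), (5,2)(W); every one is W ⇒ L
(6,0): the only move is to (3,0)(W), a W ⇒ L
(6,3): moves to (3,3)(W), (6,2)(W), (6,1)(W); every one is W ⇒ L
(6,6): moves to (3,6)(W), (6,5)(W), (6,4)(W), (6,1)(W); every one is W ⇒ L
Every other cell has at least one move into one of the L cells above, so it is W.
Every move from (6,6) reaches a W position, so the mover loses.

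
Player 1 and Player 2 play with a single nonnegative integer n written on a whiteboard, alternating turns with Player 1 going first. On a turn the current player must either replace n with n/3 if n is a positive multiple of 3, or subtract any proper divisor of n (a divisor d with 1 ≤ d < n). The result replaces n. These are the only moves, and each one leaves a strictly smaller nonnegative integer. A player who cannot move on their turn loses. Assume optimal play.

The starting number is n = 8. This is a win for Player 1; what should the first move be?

Use the standard recursion: the mover loses at a terminal position; elsewhere, the mover wins exactly when some move hands the opponent an L position.
n=0: no move → L
n=1: no move → L
n=2: reaches L-position 1 → W
n=3: reaches L-position 1 → W
n=4: only reaches 2(W), 3(W), all W → L
n=5: reaches L-position 4 → W
n=6: reaches L-position 4 → W
n=7: only reaches 6(W), which is W → L
n=8: reaches L-position 4 → W
From 8, the L positions reachable in one move are: 4, 7. Any move reaching one of these is winning.

Move to 4.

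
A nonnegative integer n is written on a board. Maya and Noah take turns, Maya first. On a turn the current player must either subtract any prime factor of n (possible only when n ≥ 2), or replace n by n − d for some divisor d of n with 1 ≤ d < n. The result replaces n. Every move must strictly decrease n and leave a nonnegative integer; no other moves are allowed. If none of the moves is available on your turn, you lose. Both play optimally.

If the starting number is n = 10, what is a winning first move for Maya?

Move to 9.

Positions with no move are L. A position that does have a move is losing for the player to move precisely when every available move leads to a winning position for the opponent. Fill in the labels:
n=0: no move → L
n=1: no move → L
n=2: reaches L-position 0 → W
n=3: reaches L-position 0 → W
n=4: only reaches 2(W), 3(W), all W → L
n=5: reaches L-position 0 → W
n=6: reaches L-position 4 → W
n=7: reaches L-position 0 → W
n=8: reaches L-position 4 → W
n=9: only reaches 6(W), 8(W), all W → L
n=10: reaches L-position 9 → W
From 10, the L positions reachable in one move are: 9.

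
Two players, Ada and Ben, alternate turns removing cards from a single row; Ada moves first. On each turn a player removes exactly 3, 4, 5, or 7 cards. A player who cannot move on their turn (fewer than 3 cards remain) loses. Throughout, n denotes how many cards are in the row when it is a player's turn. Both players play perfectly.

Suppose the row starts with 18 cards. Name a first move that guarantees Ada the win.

Positions with no move are L. A position that does have a move is losing for the player to move precisely when every available move leads to a winning position for the opponent. Fill in the labels:
n=0: no move → L
n=1: no move → L
n=2: no move → L
n=3: reaches L-position 0 → W
n=4: reaches L-position 1 → W
n=5: reaches L-position 2 → W
n=6: reaches L-position 2 → W
n=7: reaches L-position 2 → W
n=8: reaches L-position 1 → W
n=9: reaches L-position 2 → W
n=10: only reaches 7(W), 6(W), 5(W), 3(W), all W → L
n=11: only reaches 8(W), 7(W), 6(W), 4(W), all W → L
n=12: only reaches 9(W), 8(W), 7(W), 5(W), all W → L
n=13: reaches L-position 10 → W
n=14: reaches L-position 11 → W
n=15: reaches L-position 12 → W
n=16: reaches L-position 12 → W
n=17: reaches L-position 12 → W
n=18: reaches L-position 11 → W
From 18, the L positions reachable in one move are: 11.

Remove 7, leaving 11.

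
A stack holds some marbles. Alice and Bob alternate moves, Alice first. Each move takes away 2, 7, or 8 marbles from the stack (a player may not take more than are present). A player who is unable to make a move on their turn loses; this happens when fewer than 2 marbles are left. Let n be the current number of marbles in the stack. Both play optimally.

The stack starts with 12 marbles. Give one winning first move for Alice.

Remove 2, leaving 10.

Work bottom-up. With no move the player to move loses. Otherwise the position is W if at least one move leads to an L position for the opponent, and L if every move leads to a W.
n=0: no move → L
n=1: no move → L
n=2: W (go to 0, an L position)
n=3: W (go to 1, an L position)
n=4: L (sole option 2(W) is W)
n=5: L (sole option 3(W) is W)
n=6: W (go to 4, an L position)
n=7: W (go to 5, an L position)
n=8: W (go to 1, an L position)
n=9: W (go to 1, an L position)
n=10: L (options 8(W), 3(W), 2(W) are all W)
n=11: W (go to 4, an L position)
n=12: W (go to 10, an L position)
From 12, the L positions reachable in one move are: 10, 5, 4. Any move reaching one of these is winning.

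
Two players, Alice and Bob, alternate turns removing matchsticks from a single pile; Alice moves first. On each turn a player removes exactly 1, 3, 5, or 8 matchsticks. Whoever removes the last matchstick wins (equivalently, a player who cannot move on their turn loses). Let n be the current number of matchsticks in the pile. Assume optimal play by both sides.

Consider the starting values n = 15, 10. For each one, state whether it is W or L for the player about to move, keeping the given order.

Compute win/loss labels from the base case upward. A position with no move is L. Any other position is W if it can reach an L in one move, else L.
n=0: no move → L
n=1: W (go to 0, an L position)
n=2: L (sole option 1(W) is W)
n=3: W (go to 2, an L position)
n=4: L (options 3(W), 1(W) are all W)
n=5: W (go to 4, an L position)
n=6: L (options 5(W), 3(W), 1(W) are all W)
n=7: W (go to 6, an L position)
n=8: W (go to 0, an L position)
n=9: W (go to 6, an L position)
n=10: W (go to 2, an L position)
n=11: W (go to 6, an L position)
n=12: W (go to 4, an L position)
n=13: L (options 12(W), 10(W), 8(W), 5(W) are all W)
n=14: W (go to 13, an L position)
n=15: L (options 14(W), 12(W), 10(W), 7(W) are all W)

15: L, 10: W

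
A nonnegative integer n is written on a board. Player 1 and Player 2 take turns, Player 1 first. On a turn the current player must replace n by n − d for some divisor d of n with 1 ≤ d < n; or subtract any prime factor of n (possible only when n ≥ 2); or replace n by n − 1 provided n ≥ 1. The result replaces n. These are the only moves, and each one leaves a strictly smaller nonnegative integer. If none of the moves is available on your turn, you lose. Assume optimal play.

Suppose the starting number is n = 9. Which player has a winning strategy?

Player 2 wins.

Compute win/loss labels from the base case upward. A position with no move is L. Any other position is W if it can reach an L in one move, else L.
n=0: no move → L
n=1: can move to 0, which is L ⇒ W
n=2: can move to 0, which is L ⇒ W
n=3: can move to 0, which is L ⇒ W
n=4: moves to 2(W), 3(W); every one is W ⇒ L
n=5: can move to 0, which is L ⇒ W
n=6: can move to 4, which is L ⇒ W
n=7: can move to 0, which is L ⇒ W
n=8: can move to 4, which is L ⇒ W
n=9: moves to 6(W), 8(W); every one is W ⇒ L
Every move from 9 reaches a W position, so the mover loses.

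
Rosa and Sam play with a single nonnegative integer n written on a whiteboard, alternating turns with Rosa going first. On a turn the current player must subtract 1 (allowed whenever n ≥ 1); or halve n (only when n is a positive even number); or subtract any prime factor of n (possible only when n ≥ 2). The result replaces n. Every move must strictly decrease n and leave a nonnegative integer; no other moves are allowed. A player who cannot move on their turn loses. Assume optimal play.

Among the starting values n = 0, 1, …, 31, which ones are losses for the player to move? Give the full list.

0, 4, 9, 14, 20, 24, 30

Work bottom-up. With no move the player to move loses. Otherwise the position is W if at least one move leads to an L position for the opponent, and L if every move leads to a W.
n=0: no move → L
n=1: W (go to 0, an L position)
n=2: W (go to 0, an L position)
n=3: W (go to 0, an L position)
n=4: L (options 2(W), 3(W) are all W)
n=5: W (go to 0, an L position)
n=6: W (go to 4, an L position)
n=7: W (go to 0, an L position)
n=8: W (go to 4, an L position)
n=9: L (options 6(W), 8(W) are all W)
n=10: W (go to 9, an L position)
n=11: W (go to 0, an L position)
n=12: W (go to 9, an L position)
n=13: W (go to 0, an L position)
n=14: L (options 7(W), 12(W), 13(W) are all W)
n=15: W (go to 14, an L position)
n=16: W (go to 14, an L position)
n=17: W (go to 0, an L position)
n=18: W (go to 9, an L position)
n=19: W (go to 0, an L position)
n=20: L (options 10(W), 15(W), 18(W), 19(W) are all W)
n=21: W (go to 14, an L position)
n=22: W (go to 20, an L position)
n=23: W (go to 0, an L position)
n=24: L (options 12(W), 21(W), 22(W), 23(W) are all W)
n=25: W (go to 20, an L position)
n=26: W (go to 24, an L position)
n=27: W (go to 24, an L position)
n=28: W (go to 14, an L position)
n=29: W (go to 0, an L position)
n=30: L (options 15(W), 25(W), 27(W), 28(W), 29(W) are all W)
n=31: W (go to 0, an L position)
The losing starting values of n are exactly the entries labelled L in this table (7 of them).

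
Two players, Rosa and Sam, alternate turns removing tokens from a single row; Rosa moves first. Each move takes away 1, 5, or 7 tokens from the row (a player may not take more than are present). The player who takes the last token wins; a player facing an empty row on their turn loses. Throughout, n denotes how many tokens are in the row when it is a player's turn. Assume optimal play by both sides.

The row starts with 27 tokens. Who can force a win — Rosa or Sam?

Label each position W (a win for the player to move) or L (a loss). A position with no legal move is L; any other position is W exactly when some move reaches an L, and L when every move reaches a W.
n=0: no move → L
n=1: can move to 0, which is L ⇒ W
n=2: the only move is to 1(W), a W ⇒ L
n=3: can move to 2, which is L ⇒ W
n=4: the only move is to 3(W), a W ⇒ L
n=5: can move to 4, which is L ⇒ W
n=6: moves to 5(W), 1(W); every one is W ⇒ L
n=7: can move to 6, which is L ⇒ W
n=8: moves to 7(W), 3(W), 1(W); every one is W ⇒ L
n=9: can move to 8, which is L ⇒ W
n=10: moves to 9(W), 5(W), 3(W); every one is W ⇒ L
n=11: can move to 10, which is L ⇒ W
n=12: moves to 11(W), 7(W), 5(W); every one is W ⇒ L
n=13: can move to 12, which is L ⇒ W
n=14: moves to 13(W), 9(W), 7(W); every one is W ⇒ L
n=15: can move to 14, which is L ⇒ W
n=16: moves to 15(W), 11(W), 9(W); every one is W ⇒ L
n=17: can move to 16, which is L ⇒ W
n=18: moves to 17(W), 13(W), 11(W); every one is W ⇒ L
n=19: can move to 18, which is L ⇒ W
n=20: moves to 19(W), 15(W), 13(W); every one is W ⇒ L
n=21: can move to 20, which is L ⇒ W
n=22: moves to 21(W), 17(W), 15(W); every one is W ⇒ L
n=23: can move to 22, which is L ⇒ W
n=24: moves to 23(W), 19(W), 17(W); every one is W ⇒ L
n=25: can move to 24, which is L ⇒ W
n=26: moves to 25(W), 21(W), 19(W); every one is W ⇒ L
n=27: can move to 26, which is L ⇒ W
The starting position 27 is W: Rosa should remove 1, leaving 26, handing over an L position.

Rosa wins.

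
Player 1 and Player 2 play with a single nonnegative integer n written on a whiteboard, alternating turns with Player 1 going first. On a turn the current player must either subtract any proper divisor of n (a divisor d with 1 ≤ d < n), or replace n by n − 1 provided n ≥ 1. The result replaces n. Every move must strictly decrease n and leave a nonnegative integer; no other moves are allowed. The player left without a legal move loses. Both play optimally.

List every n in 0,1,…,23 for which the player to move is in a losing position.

0, 2, 5, 7, 9, 11, 13, 15, 17, 19, 21, 23

Use the standard recursion: the mover loses at a terminal position; elsewhere, the mover wins exactly when some move hands the opponent an L position.
n=0: no move → L
n=1: can move to 0, which is L ⇒ W
n=2: the only move is to 1(W), a W ⇒ L
n=3: can move to 2, which is L ⇒ W
n=4: can move to 2, which is L ⇒ W
n=5: the only move is to 4(W), a W ⇒ L
n=6: can move to 5, which is L ⇒ W
n=7: the only move is to 6(W), a W ⇒ L
n=8: can move to 7, which is L ⇒ W
n=9: moves to 6(W), 8(W); every one is W ⇒ L
n=10: can move to 5, which is L ⇒ W
n=11: the only move is to 10(W), a W ⇒ L
n=12: can move to 9, which is L ⇒ W
n=13: the only move is to 12(W), a W ⇒ L
n=14: can move to 7, which is L ⇒ W
n=15: moves to 10(W), 12(W), 14(W); every one is W ⇒ L
n=16: can move to 15, which is L ⇒ W
n=17: the only move is to 16(W), a W ⇒ L
n=18: can move to 9, which is L ⇒ W
n=19: the only move is to 18(W), a W ⇒ L
n=20: can move to 15, which is L ⇒ W
n=21: moves to 14(W), 18(W), 20(W); every one is W ⇒ L
n=22: can move to 11, which is L ⇒ W
n=23: the only move is to 22(W), a W ⇒ L
Reading off the rows marked L gives the requested list; there are 12 such values of n.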